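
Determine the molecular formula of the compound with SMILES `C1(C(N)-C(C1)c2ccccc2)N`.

Heavy atoms from the SMILES: 10 C, 2 N.
Implicit hydrogens by atom environment:
  5 × C (aromatic): 1 H each → 5
  3 × C: 1 H each → 3
  2 × N: 2 H each → 4
  1 × C: 2 H
  1 × C (aromatic): no H
  Total hydrogens = 14.
Molecular formula: C10H14N2

C10H14N2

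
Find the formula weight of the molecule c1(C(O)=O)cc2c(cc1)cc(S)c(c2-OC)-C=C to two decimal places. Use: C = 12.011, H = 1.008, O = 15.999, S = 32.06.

Molecular formula: C14H12O3S.
M = 14×12.011 + 12×1.008 + 3×15.999 + 1×32.06 = 260.31 g/mol.

260.31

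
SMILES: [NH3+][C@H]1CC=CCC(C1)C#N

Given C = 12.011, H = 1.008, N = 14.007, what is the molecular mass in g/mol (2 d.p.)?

Molecular formula: C8H13N2+.
M = 8×12.011 + 13×1.008 + 2×14.007 = 137.21 g/mol.

137.21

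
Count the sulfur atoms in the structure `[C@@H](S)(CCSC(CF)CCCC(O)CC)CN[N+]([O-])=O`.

2

The symbol for sulfur appears 2 times in the SMILES.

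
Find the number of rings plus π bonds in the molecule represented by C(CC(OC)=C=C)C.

2

Molecular formula from the SMILES: C7H12O.
DoU = (2C + 2 + N − H − X)/2 = (2·7 + 2 + 0 − 12 − 0)/2 = 4/2 = 2.
(Structurally: 0 ring(s) + 2 π bond(s) = 2.)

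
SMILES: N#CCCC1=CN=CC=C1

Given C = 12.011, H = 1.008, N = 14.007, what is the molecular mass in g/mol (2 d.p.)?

132.17

Molecular formula: C8H8N2.
M = 8×12.011 + 8×1.008 + 2×14.007 = 132.17 g/mol.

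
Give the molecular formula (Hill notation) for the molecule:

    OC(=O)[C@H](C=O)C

C4H6O3

Heavy atoms from the SMILES: 4 C, 3 O.
Implicit hydrogens by atom environment:
  2 × C: 1 H each → 2
  2 × O: no H
  1 × C: 3 H
  1 × C: no H
  1 × O: 1 H
  Total hydrogens = 6.
Molecular formula: C4H6O3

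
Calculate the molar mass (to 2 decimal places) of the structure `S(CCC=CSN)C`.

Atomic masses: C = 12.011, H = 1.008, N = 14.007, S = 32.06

149.27

Molecular formula: C5H11NS2.
M = 5×12.011 + 11×1.008 + 1×14.007 + 2×32.06 = 149.27 g/mol.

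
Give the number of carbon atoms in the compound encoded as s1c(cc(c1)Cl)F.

The symbol for carbon appears 4 times in the SMILES. Lowercase c denotes aromatic carbon and counts toward C.

4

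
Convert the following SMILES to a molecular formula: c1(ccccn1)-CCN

C7H10N2

Heavy atoms from the SMILES: 7 C, 2 N.
Implicit hydrogens by atom environment:
  4 × C (aromatic): 1 H each → 4
  2 × C: 2 H each → 4
  1 × C (aromatic): no H
  1 × N: 2 H
  1 × N (aromatic): no H
  Total hydrogens = 10.
Molecular formula: C7H10N2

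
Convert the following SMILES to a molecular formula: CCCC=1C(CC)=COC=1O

Heavy atoms from the SMILES: 9 C, 2 O.
Implicit hydrogens by atom environment:
  3 × C: 2 H each → 6
  3 × C (aromatic): no H
  2 × C: 3 H each → 6
  1 × C (aromatic): 1 H
  1 × O: 1 H
  1 × O (aromatic): no H
  Total hydrogens = 14.
Molecular formula: C9H14O2

C9H14O2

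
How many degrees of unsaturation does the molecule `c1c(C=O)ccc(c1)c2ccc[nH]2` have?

Molecular formula from the SMILES: C11H9NO.
DoU = (2C + 2 + N − H − X)/2 = (2·11 + 2 + 1 − 9 − 0)/2 = 16/2 = 8.
(Structurally: 2 ring(s) + 6 π bond(s) = 8.)

8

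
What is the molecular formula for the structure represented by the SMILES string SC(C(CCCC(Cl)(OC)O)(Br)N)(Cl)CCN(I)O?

C9H18BrCl2IN2O3S

Heavy atoms from the SMILES: 1 Br, 9 C, 2 Cl, 1 I, 2 N, 3 O, 1 S.
Implicit hydrogens by atom environment:
  5 × C: 2 H each → 10
  3 × C: no H
  2 × Cl: no H
  2 × O: 1 H each → 2
  1 × Br: no H
  1 × C: 3 H
  1 × I: no H
  1 × N: 2 H
  1 × N: no H
  1 × O: no H
  1 × S: 1 H
  Total hydrogens = 18.
Molecular formula: C9H18BrCl2IN2O3S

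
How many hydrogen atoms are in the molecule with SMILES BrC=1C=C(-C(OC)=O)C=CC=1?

Hydrogens are implicit in SMILES; fill each atom to its normal valence:
  4 × C (aromatic): 1 H each → 4
  2 × C (aromatic): no H
  2 × O: no H
  1 × Br: no H
  1 × C: 3 H
  1 × C: no H
  Total hydrogens = 7.

7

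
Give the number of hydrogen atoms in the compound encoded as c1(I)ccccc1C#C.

Hydrogens are implicit in SMILES; fill each atom to its normal valence:
  4 × C (aromatic): 1 H each → 4
  2 × C (aromatic): no H
  1 × C: 1 H
  1 × C: no H
  1 × I: no H
  Total hydrogens = 5.

5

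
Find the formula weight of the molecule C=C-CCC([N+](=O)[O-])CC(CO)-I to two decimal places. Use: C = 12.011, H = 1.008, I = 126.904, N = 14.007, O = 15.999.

299.11

Molecular formula: C8H14INO3.
M = 8×12.011 + 14×1.008 + 1×126.904 + 1×14.007 + 3×15.999 = 299.11 g/mol.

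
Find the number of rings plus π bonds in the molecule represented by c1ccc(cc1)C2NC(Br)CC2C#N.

Molecular formula from the SMILES: C11H11BrN2.
DoU = (2C + 2 + N − H − X)/2 = (2·11 + 2 + 2 − 11 − 1)/2 = 14/2 = 7.
(Structurally: 2 ring(s) + 5 π bond(s) = 7.)

7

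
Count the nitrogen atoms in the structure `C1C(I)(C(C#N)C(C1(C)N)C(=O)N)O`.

3

The symbol for nitrogen appears 3 times in the SMILES.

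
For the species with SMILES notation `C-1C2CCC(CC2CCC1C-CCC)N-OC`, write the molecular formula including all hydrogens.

C15H29NO

Heavy atoms from the SMILES: 15 C, 1 N, 1 O.
Implicit hydrogens by atom environment:
  9 × C: 2 H each → 18
  4 × C: 1 H each → 4
  2 × C: 3 H each → 6
  1 × N: 1 H
  1 × O: no H
  Total hydrogens = 29.
Molecular formula: C15H29NO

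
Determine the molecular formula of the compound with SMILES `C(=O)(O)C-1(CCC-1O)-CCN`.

Heavy atoms from the SMILES: 7 C, 1 N, 3 O.
Implicit hydrogens by atom environment:
  4 × C: 2 H each → 8
  2 × C: no H
  2 × O: 1 H each → 2
  1 × C: 1 H
  1 × N: 2 H
  1 × O: no H
  Total hydrogens = 13.
Molecular formula: C7H13NO3

C7H13NO3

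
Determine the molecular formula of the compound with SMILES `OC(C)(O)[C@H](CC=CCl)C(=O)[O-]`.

Heavy atoms from the SMILES: 7 C, 1 Cl, 4 O.
Implicit hydrogens by atom environment:
  3 × C: 1 H each → 3
  2 × C: no H
  2 × O: 1 H each → 2
  1 × C: 3 H
  1 × C: 2 H
  1 × Cl: no H
  1 × O: no H
  1 × O (charge -1): no H
  Total hydrogens = 10.
Net charge -1.
Molecular formula: C7H10ClO4-

C7H10ClO4-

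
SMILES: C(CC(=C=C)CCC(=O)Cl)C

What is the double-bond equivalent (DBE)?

Molecular formula from the SMILES: C9H13ClO.
DoU = (2C + 2 + N − H − X)/2 = (2·9 + 2 + 0 − 13 − 1)/2 = 6/2 = 3.
(Structurally: 0 ring(s) + 3 π bond(s) = 3.)

3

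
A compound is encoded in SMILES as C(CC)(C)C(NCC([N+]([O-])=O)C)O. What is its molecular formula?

Heavy atoms from the SMILES: 8 C, 2 N, 3 O.
Implicit hydrogens by atom environment:
  3 × C: 3 H each → 9
  3 × C: 1 H each → 3
  2 × C: 2 H each → 4
  1 × N: 1 H
  1 × N (charge +1): no H
  1 × O: 1 H
  1 × O: no H
  1 × O (charge -1): no H
  Total hydrogens = 18.
Molecular formula: C8H18N2O3

C8H18N2O3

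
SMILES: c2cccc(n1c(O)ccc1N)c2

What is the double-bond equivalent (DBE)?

Molecular formula from the SMILES: C10H10N2O.
DoU = (2C + 2 + N − H − X)/2 = (2·10 + 2 + 2 − 10 − 0)/2 = 14/2 = 7.
(Structurally: 2 ring(s) + 5 π bond(s) = 7.)

7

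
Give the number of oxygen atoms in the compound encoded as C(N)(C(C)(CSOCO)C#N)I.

2

The symbol for oxygen appears 2 times in the SMILES.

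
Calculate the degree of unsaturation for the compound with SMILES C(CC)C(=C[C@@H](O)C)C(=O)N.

2

Molecular formula from the SMILES: C8H15NO2.
DoU = (2C + 2 + N − H − X)/2 = (2·8 + 2 + 1 − 15 − 0)/2 = 4/2 = 2.
(Structurally: 0 ring(s) + 2 π bond(s) = 2.)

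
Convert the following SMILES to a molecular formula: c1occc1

Heavy atoms from the SMILES: 4 C, 1 O.
Implicit hydrogens by atom environment:
  4 × C (aromatic): 1 H each → 4
  1 × O (aromatic): no H
  Total hydrogens = 4.
Molecular formula: C4H4O

C4H4O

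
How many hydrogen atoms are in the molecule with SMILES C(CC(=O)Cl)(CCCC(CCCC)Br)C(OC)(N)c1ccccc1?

Hydrogens are implicit in SMILES; fill each atom to its normal valence:
  7 × C: 2 H each → 14
  5 × C (aromatic): 1 H each → 5
  2 × C: 3 H each → 6
  2 × C: 1 H each → 2
  2 × C: no H
  2 × O: no H
  1 × Br: no H
  1 × C (aromatic): no H
  1 × Cl: no H
  1 × N: 2 H
  Total hydrogens = 29.

29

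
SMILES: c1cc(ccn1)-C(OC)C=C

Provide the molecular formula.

Heavy atoms from the SMILES: 9 C, 1 N, 1 O.
Implicit hydrogens by atom environment:
  4 × C (aromatic): 1 H each → 4
  2 × C: 1 H each → 2
  1 × C: 3 H
  1 × C: 2 H
  1 × C (aromatic): no H
  1 × N (aromatic): no H
  1 × O: no H
  Total hydrogens = 11.
Molecular formula: C9H11NO

C9H11NO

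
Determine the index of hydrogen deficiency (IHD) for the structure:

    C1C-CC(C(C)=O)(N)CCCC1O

2

Molecular formula from the SMILES: C10H19NO2.
DoU = (2C + 2 + N − H − X)/2 = (2·10 + 2 + 1 − 19 − 0)/2 = 4/2 = 2.
(Structurally: 1 ring(s) + 1 π bond(s) = 2.)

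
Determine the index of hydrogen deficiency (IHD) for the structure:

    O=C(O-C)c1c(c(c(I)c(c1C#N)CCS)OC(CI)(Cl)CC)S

7

Molecular formula from the SMILES: C15H16ClI2NO3S2.
DoU = (2C + 2 + N − H − X)/2 = (2·15 + 2 + 1 − 16 − 3)/2 = 14/2 = 7.
(Structurally: 1 ring(s) + 6 π bond(s) = 7.)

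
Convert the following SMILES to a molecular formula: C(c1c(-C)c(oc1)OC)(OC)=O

C8H10O4

Heavy atoms from the SMILES: 8 C, 4 O.
Implicit hydrogens by atom environment:
  3 × C: 3 H each → 9
  3 × C (aromatic): no H
  3 × O: no H
  1 × C (aromatic): 1 H
  1 × C: no H
  1 × O (aromatic): no H
  Total hydrogens = 10.
Molecular formula: C8H10O4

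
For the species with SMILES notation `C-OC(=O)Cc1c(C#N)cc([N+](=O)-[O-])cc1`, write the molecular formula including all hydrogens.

C10H8N2O4

Heavy atoms from the SMILES: 10 C, 2 N, 4 O.
Implicit hydrogens by atom environment:
  3 × C (aromatic): 1 H each → 3
  3 × C (aromatic): no H
  3 × O: no H
  2 × C: no H
  1 × C: 3 H
  1 × C: 2 H
  1 × N: no H
  1 × N (charge +1): no H
  1 × O (charge -1): no H
  Total hydrogens = 8.
Molecular formula: C10H8N2O4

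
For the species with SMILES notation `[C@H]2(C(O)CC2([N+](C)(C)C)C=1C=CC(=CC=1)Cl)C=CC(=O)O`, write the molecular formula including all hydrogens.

C16H21ClNO3+

Heavy atoms from the SMILES: 16 C, 1 Cl, 1 N, 3 O.
Implicit hydrogens by atom environment:
  4 × C: 1 H each → 4
  4 × C (aromatic): 1 H each → 4
  3 × C: 3 H each → 9
  2 × C: no H
  2 × C (aromatic): no H
  2 × O: 1 H each → 2
  1 × C: 2 H
  1 × Cl: no H
  1 × N (charge +1): no H
  1 × O: no H
  Total hydrogens = 21.
Net charge +1.
Molecular formula: C16H21ClNO3+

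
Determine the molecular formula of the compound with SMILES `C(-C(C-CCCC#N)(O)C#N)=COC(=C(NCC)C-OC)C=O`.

Heavy atoms from the SMILES: 16 C, 3 N, 4 O.
Implicit hydrogens by atom environment:
  6 × C: 2 H each → 12
  5 × C: no H
  3 × C: 1 H each → 3
  3 × O: no H
  2 × C: 3 H each → 6
  2 × N: no H
  1 × N: 1 H
  1 × O: 1 H
  Total hydrogens = 23.
Molecular formula: C16H23N3O4

C16H23N3O4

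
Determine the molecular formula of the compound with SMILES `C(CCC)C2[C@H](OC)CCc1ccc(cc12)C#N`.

C16H21NO

Heavy atoms from the SMILES: 16 C, 1 N, 1 O.
Implicit hydrogens by atom environment:
  5 × C: 2 H each → 10
  3 × C (aromatic): 1 H each → 3
  3 × C (aromatic): no H
  2 × C: 3 H each → 6
  2 × C: 1 H each → 2
  1 × C: no H
  1 × N: no H
  1 × O: no H
  Total hydrogens = 21.
Molecular formula: C16H21NO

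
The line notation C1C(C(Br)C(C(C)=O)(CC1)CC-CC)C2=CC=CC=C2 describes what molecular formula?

C18H25BrO

Heavy atoms from the SMILES: 1 Br, 18 C, 1 O.
Implicit hydrogens by atom environment:
  6 × C: 2 H each → 12
  5 × C (aromatic): 1 H each → 5
  2 × C: 3 H each → 6
  2 × C: 1 H each → 2
  2 × C: no H
  1 × Br: no H
  1 × C (aromatic): no H
  1 × O: no H
  Total hydrogens = 25.
Molecular formula: C18H25BrO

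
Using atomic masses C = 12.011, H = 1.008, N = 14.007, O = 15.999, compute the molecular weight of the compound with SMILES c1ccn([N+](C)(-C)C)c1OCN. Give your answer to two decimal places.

Molecular formula: C8H16N3O+.
M = 8×12.011 + 16×1.008 + 3×14.007 + 1×15.999 = 170.24 g/mol.

170.24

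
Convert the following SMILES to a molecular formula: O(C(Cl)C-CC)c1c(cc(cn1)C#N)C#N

Heavy atoms from the SMILES: 11 C, 1 Cl, 3 N, 1 O.
Implicit hydrogens by atom environment:
  3 × C (aromatic): no H
  2 × C: 2 H each → 4
  2 × C (aromatic): 1 H each → 2
  2 × C: no H
  2 × N: no H
  1 × C: 3 H
  1 × C: 1 H
  1 × Cl: no H
  1 × N (aromatic): no H
  1 × O: no H
  Total hydrogens = 10.
Molecular formula: C11H10ClN3O

C11H10ClN3O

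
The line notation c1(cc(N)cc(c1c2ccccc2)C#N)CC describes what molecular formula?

C15H14N2

Heavy atoms from the SMILES: 15 C, 2 N.
Implicit hydrogens by atom environment:
  7 × C (aromatic): 1 H each → 7
  5 × C (aromatic): no H
  1 × C: 3 H
  1 × C: 2 H
  1 × C: no H
  1 × N: 2 H
  1 × N: no H
  Total hydrogens = 14.
Molecular formula: C15H14N2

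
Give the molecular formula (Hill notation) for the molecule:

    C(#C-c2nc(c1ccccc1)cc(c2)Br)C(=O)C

C15H10BrNO

Heavy atoms from the SMILES: 1 Br, 15 C, 1 N, 1 O.
Implicit hydrogens by atom environment:
  7 × C (aromatic): 1 H each → 7
  4 × C (aromatic): no H
  3 × C: no H
  1 × Br: no H
  1 × C: 3 H
  1 × N (aromatic): no H
  1 × O: no H
  Total hydrogens = 10.
Molecular formula: C15H10BrNO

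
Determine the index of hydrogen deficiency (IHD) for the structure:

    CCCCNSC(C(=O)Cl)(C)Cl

1

Molecular formula from the SMILES: C7H13Cl2NOS.
DoU = (2C + 2 + N − H − X)/2 = (2·7 + 2 + 1 − 13 − 2)/2 = 2/2 = 1.
(Structurally: 0 ring(s) + 1 π bond(s) = 1.)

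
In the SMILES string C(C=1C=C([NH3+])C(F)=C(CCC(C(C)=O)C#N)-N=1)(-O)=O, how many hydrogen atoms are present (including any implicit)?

13

Hydrogens are implicit in SMILES; fill each atom to its normal valence:
  4 × C (aromatic): no H
  3 × C: no H
  2 × C: 2 H each → 4
  2 × O: no H
  1 × C: 3 H
  1 × C (aromatic): 1 H
  1 × C: 1 H
  1 × F: no H
  1 × N (charge +1): 3 H
  1 × N (aromatic): no H
  1 × N: no H
  1 × O: 1 H
  Total hydrogens = 13.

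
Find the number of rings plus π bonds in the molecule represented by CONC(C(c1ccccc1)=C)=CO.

6

Molecular formula from the SMILES: C11H13NO2.
DoU = (2C + 2 + N − H − X)/2 = (2·11 + 2 + 1 − 13 − 0)/2 = 12/2 = 6.
(Structurally: 1 ring(s) + 5 π bond(s) = 6.)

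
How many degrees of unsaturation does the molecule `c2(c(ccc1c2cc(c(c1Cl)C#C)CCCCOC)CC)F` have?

Molecular formula from the SMILES: C19H20ClFO.
DoU = (2C + 2 + N − H − X)/2 = (2·19 + 2 + 0 − 20 − 2)/2 = 18/2 = 9.
(Structurally: 2 ring(s) + 7 π bond(s) = 9.)

9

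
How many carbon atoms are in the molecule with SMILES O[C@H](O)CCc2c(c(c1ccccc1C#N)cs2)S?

The symbol for carbon appears 14 times in the SMILES. Lowercase c denotes aromatic carbon and counts toward C.

14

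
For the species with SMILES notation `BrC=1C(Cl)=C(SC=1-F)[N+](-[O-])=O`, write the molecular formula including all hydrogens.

C4BrClFNO2S

Heavy atoms from the SMILES: 1 Br, 4 C, 1 Cl, 1 F, 1 N, 2 O, 1 S.
Implicit hydrogens by atom environment:
  4 × C (aromatic): no H
  1 × Br: no H
  1 × Cl: no H
  1 × F: no H
  1 × N (charge +1): no H
  1 × O: no H
  1 × O (charge -1): no H
  1 × S (aromatic): no H
  Total hydrogens = 0.
Molecular formula: C4BrClFNO2S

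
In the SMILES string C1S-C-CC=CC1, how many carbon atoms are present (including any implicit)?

6

The symbol for carbon appears 6 times in the SMILES.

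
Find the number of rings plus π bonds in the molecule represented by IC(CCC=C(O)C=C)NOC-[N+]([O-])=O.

Molecular formula from the SMILES: C8H13IN2O4.
DoU = (2C + 2 + N − H − X)/2 = (2·8 + 2 + 2 − 13 − 1)/2 = 6/2 = 3.
(Structurally: 0 ring(s) + 3 π bond(s) = 3.)

3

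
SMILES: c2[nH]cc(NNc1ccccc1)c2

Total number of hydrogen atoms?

11

Hydrogens are implicit in SMILES; fill each atom to its normal valence:
  8 × C (aromatic): 1 H each → 8
  2 × C (aromatic): no H
  2 × N: 1 H each → 2
  1 × N (aromatic): 1 H
  Total hydrogens = 11.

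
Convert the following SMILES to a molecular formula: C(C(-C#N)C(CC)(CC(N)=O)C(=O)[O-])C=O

Heavy atoms from the SMILES: 10 C, 2 N, 4 O.
Implicit hydrogens by atom environment:
  4 × C: no H
  3 × C: 2 H each → 6
  3 × O: no H
  2 × C: 1 H each → 2
  1 × C: 3 H
  1 × N: 2 H
  1 × N: no H
  1 × O (charge -1): no H
  Total hydrogens = 13.
Net charge -1.
Molecular formula: C10H13N2O4-

C10H13N2O4-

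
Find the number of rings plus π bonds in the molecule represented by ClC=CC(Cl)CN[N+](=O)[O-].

2

Molecular formula from the SMILES: C4H6Cl2N2O2.
DoU = (2C + 2 + N − H − X)/2 = (2·4 + 2 + 2 − 6 − 2)/2 = 4/2 = 2.
(Structurally: 0 ring(s) + 2 π bond(s) = 2.)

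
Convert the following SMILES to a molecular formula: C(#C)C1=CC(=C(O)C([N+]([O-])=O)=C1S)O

Heavy atoms from the SMILES: 8 C, 1 N, 4 O, 1 S.
Implicit hydrogens by atom environment:
  5 × C (aromatic): no H
  2 × O: 1 H each → 2
  1 × C (aromatic): 1 H
  1 × C: 1 H
  1 × C: no H
  1 × N (charge +1): no H
  1 × O: no H
  1 × O (charge -1): no H
  1 × S: 1 H
  Total hydrogens = 5.
Molecular formula: C8H5NO4S

C8H5NO4S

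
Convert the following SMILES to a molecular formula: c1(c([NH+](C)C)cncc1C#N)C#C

Heavy atoms from the SMILES: 10 C, 3 N.
Implicit hydrogens by atom environment:
  3 × C (aromatic): no H
  2 × C: 3 H each → 6
  2 × C (aromatic): 1 H each → 2
  2 × C: no H
  1 × C: 1 H
  1 × N (charge +1): 1 H
  1 × N (aromatic): no H
  1 × N: no H
  Total hydrogens = 10.
Net charge +1.
Molecular formula: C10H10N3+

C10H10N3+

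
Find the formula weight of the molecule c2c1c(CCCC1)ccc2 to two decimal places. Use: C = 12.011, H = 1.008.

Molecular formula: C10H12.
M = 10×12.011 + 12×1.008 = 132.21 g/mol.

132.21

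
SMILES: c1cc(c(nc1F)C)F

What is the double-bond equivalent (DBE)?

Molecular formula from the SMILES: C6H5F2N.
DoU = (2C + 2 + N − H − X)/2 = (2·6 + 2 + 1 − 5 − 2)/2 = 8/2 = 4.
(Structurally: 1 ring(s) + 3 π bond(s) = 4.)

4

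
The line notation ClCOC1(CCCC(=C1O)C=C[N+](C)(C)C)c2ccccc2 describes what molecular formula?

C18H25ClNO2+

Heavy atoms from the SMILES: 18 C, 1 Cl, 1 N, 2 O.
Implicit hydrogens by atom environment:
  5 × C (aromatic): 1 H each → 5
  4 × C: 2 H each → 8
  3 × C: 3 H each → 9
  3 × C: no H
  2 × C: 1 H each → 2
  1 × C (aromatic): no H
  1 × Cl: no H
  1 × N (charge +1): no H
  1 × O: 1 H
  1 × O: no H
  Total hydrogens = 25.
Net charge +1.
Molecular formula: C18H25ClNO2+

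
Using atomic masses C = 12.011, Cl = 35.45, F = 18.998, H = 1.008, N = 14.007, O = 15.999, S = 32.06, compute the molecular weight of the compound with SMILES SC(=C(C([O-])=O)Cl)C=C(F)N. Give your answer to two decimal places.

196.60

Molecular formula: C5H4ClFNO2S-.
M = 5×12.011 + 1×35.45 + 1×18.998 + 4×1.008 + 1×14.007 + 2×15.999 + 1×32.06 = 196.60 g/mol.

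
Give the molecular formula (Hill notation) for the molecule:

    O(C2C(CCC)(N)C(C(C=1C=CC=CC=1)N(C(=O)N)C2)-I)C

Heavy atoms from the SMILES: 16 C, 1 I, 3 N, 2 O.
Implicit hydrogens by atom environment:
  5 × C (aromatic): 1 H each → 5
  3 × C: 2 H each → 6
  3 × C: 1 H each → 3
  2 × C: 3 H each → 6
  2 × C: no H
  2 × N: 2 H each → 4
  2 × O: no H
  1 × C (aromatic): no H
  1 × I: no H
  1 × N: no H
  Total hydrogens = 24.
Molecular formula: C16H24IN3O2

C16H24IN3O2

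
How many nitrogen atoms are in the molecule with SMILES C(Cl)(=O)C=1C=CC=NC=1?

The symbol for nitrogen appears 1 time in the SMILES.

1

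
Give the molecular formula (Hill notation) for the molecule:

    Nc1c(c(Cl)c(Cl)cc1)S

C6H5Cl2NS

Heavy atoms from the SMILES: 6 C, 2 Cl, 1 N, 1 S.
Implicit hydrogens by atom environment:
  4 × C (aromatic): no H
  2 × C (aromatic): 1 H each → 2
  2 × Cl: no H
  1 × N: 2 H
  1 × S: 1 H
  Total hydrogens = 5.
Molecular formula: C6H5Cl2NS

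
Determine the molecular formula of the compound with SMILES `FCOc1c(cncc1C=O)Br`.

Heavy atoms from the SMILES: 1 Br, 7 C, 1 F, 1 N, 2 O.
Implicit hydrogens by atom environment:
  3 × C (aromatic): no H
  2 × C (aromatic): 1 H each → 2
  2 × O: no H
  1 × Br: no H
  1 × C: 2 H
  1 × C: 1 H
  1 × F: no H
  1 × N (aromatic): no H
  Total hydrogens = 5.
Molecular formula: C7H5BrFNO2

C7H5BrFNO2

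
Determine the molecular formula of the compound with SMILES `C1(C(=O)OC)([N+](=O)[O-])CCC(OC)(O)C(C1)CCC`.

C12H21NO6

Heavy atoms from the SMILES: 12 C, 1 N, 6 O.
Implicit hydrogens by atom environment:
  5 × C: 2 H each → 10
  4 × O: no H
  3 × C: 3 H each → 9
  3 × C: no H
  1 × C: 1 H
  1 × N (charge +1): no H
  1 × O: 1 H
  1 × O (charge -1): no H
  Total hydrogens = 21.
Molecular formula: C12H21NO6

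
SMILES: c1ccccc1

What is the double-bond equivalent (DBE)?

Molecular formula from the SMILES: C6H6.
DoU = (2C + 2 + N − H − X)/2 = (2·6 + 2 + 0 − 6 − 0)/2 = 8/2 = 4.
(Structurally: 1 ring(s) + 3 π bond(s) = 4.)

4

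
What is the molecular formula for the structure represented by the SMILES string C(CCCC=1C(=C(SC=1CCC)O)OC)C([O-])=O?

Heavy atoms from the SMILES: 13 C, 4 O, 1 S.
Implicit hydrogens by atom environment:
  6 × C: 2 H each → 12
  4 × C (aromatic): no H
  2 × C: 3 H each → 6
  2 × O: no H
  1 × C: no H
  1 × O: 1 H
  1 × O (charge -1): no H
  1 × S (aromatic): no H
  Total hydrogens = 19.
Net charge -1.
Molecular formula: C13H19O4S-

C13H19O4S-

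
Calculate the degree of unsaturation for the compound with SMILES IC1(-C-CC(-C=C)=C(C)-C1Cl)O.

Molecular formula from the SMILES: C9H12ClIO.
DoU = (2C + 2 + N − H − X)/2 = (2·9 + 2 + 0 − 12 − 2)/2 = 6/2 = 3.
(Structurally: 1 ring(s) + 2 π bond(s) = 3.)

3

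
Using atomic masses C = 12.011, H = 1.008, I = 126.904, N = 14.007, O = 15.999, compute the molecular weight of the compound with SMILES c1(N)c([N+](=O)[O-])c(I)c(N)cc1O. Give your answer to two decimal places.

295.04

Molecular formula: C6H6IN3O3.
M = 6×12.011 + 6×1.008 + 1×126.904 + 3×14.007 + 3×15.999 = 295.04 g/mol.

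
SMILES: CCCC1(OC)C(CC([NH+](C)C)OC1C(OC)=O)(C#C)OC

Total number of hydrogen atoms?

28

Hydrogens are implicit in SMILES; fill each atom to its normal valence:
  6 × C: 3 H each → 18
  5 × O: no H
  4 × C: no H
  3 × C: 2 H each → 6
  3 × C: 1 H each → 3
  1 × N (charge +1): 1 H
  Total hydrogens = 28.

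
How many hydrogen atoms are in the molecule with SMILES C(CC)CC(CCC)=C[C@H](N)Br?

20

Hydrogens are implicit in SMILES; fill each atom to its normal valence:
  5 × C: 2 H each → 10
  2 × C: 3 H each → 6
  2 × C: 1 H each → 2
  1 × Br: no H
  1 × C: no H
  1 × N: 2 H
  Total hydrogens = 20.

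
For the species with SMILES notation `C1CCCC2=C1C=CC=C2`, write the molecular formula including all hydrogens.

Heavy atoms from the SMILES: 10 C.
Implicit hydrogens by atom environment:
  4 × C: 2 H each → 8
  4 × C (aromatic): 1 H each → 4
  2 × C (aromatic): no H
  Total hydrogens = 12.
Molecular formula: C10H12

C10H12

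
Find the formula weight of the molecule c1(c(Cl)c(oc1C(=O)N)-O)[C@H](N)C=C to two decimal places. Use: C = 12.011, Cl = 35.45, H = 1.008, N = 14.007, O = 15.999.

Molecular formula: C8H9ClN2O3.
M = 8×12.011 + 1×35.45 + 9×1.008 + 2×14.007 + 3×15.999 = 216.62 g/mol.

216.62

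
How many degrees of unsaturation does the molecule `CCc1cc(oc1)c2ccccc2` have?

Molecular formula from the SMILES: C12H12O.
DoU = (2C + 2 + N − H − X)/2 = (2·12 + 2 + 0 − 12 − 0)/2 = 14/2 = 7.
(Structurally: 2 ring(s) + 5 π bond(s) = 7.)

7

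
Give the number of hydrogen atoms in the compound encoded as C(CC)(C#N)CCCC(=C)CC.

Hydrogens are implicit in SMILES; fill each atom to its normal valence:
  6 × C: 2 H each → 12
  2 × C: 3 H each → 6
  2 × C: no H
  1 × C: 1 H
  1 × N: no H
  Total hydrogens = 19.

19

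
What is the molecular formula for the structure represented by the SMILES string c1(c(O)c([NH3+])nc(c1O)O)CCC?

Heavy atoms from the SMILES: 8 C, 2 N, 3 O.
Implicit hydrogens by atom environment:
  5 × C (aromatic): no H
  3 × O: 1 H each → 3
  2 × C: 2 H each → 4
  1 × C: 3 H
  1 × N (charge +1): 3 H
  1 × N (aromatic): no H
  Total hydrogens = 13.
Net charge +1.
Molecular formula: C8H13N2O3+

C8H13N2O3+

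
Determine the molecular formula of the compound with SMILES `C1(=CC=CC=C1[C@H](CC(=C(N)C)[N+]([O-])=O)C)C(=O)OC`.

Heavy atoms from the SMILES: 14 C, 2 N, 4 O.
Implicit hydrogens by atom environment:
  4 × C (aromatic): 1 H each → 4
  3 × C: 3 H each → 9
  3 × C: no H
  3 × O: no H
  2 × C (aromatic): no H
  1 × C: 2 H
  1 × C: 1 H
  1 × N: 2 H
  1 × N (charge +1): no H
  1 × O (charge -1): no H
  Total hydrogens = 18.
Molecular formula: C14H18N2O4

C14H18N2O4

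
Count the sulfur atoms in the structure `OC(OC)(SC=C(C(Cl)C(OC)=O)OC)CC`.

The symbol for sulfur appears 1 time in the SMILES.

1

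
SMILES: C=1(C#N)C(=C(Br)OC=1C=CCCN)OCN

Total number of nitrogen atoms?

3

The symbol for nitrogen appears 3 times in the SMILES.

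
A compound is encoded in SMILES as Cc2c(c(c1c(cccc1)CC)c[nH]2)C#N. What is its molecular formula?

C14H14N2

Heavy atoms from the SMILES: 14 C, 2 N.
Implicit hydrogens by atom environment:
  5 × C (aromatic): 1 H each → 5
  5 × C (aromatic): no H
  2 × C: 3 H each → 6
  1 × C: 2 H
  1 × C: no H
  1 × N (aromatic): 1 H
  1 × N: no H
  Total hydrogens = 14.
Molecular formula: C14H14N2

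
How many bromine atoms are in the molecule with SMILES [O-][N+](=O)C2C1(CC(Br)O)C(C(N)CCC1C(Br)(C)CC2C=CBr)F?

The symbol for bromine appears 3 times in the SMILES.

3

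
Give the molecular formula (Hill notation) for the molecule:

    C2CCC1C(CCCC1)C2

Heavy atoms from the SMILES: 10 C.
Implicit hydrogens by atom environment:
  8 × C: 2 H each → 16
  2 × C: 1 H each → 2
  Total hydrogens = 18.
Molecular formula: C10H18

C10H18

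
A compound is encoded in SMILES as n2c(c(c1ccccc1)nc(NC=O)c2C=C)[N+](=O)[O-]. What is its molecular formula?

C13H10N4O3

Heavy atoms from the SMILES: 13 C, 4 N, 3 O.
Implicit hydrogens by atom environment:
  5 × C (aromatic): 1 H each → 5
  5 × C (aromatic): no H
  2 × C: 1 H each → 2
  2 × N (aromatic): no H
  2 × O: no H
  1 × C: 2 H
  1 × N: 1 H
  1 × N (charge +1): no H
  1 × O (charge -1): no H
  Total hydrogens = 10.
Molecular formula: C13H10N4O3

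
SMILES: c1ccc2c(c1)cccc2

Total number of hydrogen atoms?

Hydrogens are implicit in SMILES; fill each atom to its normal valence:
  8 × C (aromatic): 1 H each → 8
  2 × C (aromatic): no H
  Total hydrogens = 8.

8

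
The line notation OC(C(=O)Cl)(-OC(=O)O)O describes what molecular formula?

Heavy atoms from the SMILES: 3 C, 1 Cl, 6 O.
Implicit hydrogens by atom environment:
  3 × C: no H
  3 × O: 1 H each → 3
  3 × O: no H
  1 × Cl: no H
  Total hydrogens = 3.
Molecular formula: C3H3ClO6

C3H3ClO6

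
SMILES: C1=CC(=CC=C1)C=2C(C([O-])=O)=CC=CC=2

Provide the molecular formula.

Heavy atoms from the SMILES: 13 C, 2 O.
Implicit hydrogens by atom environment:
  9 × C (aromatic): 1 H each → 9
  3 × C (aromatic): no H
  1 × C: no H
  1 × O: no H
  1 × O (charge -1): no H
  Total hydrogens = 9.
Net charge -1.
Molecular formula: C13H9O2-

C13H9O2-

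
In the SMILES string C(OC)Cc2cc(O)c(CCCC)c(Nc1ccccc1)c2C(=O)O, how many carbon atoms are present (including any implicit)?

20

The symbol for carbon appears 20 times in the SMILES. Lowercase c denotes aromatic carbon and counts toward C.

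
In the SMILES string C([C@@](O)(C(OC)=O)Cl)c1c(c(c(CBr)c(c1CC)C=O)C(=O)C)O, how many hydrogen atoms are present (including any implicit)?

Hydrogens are implicit in SMILES; fill each atom to its normal valence:
  6 × C (aromatic): no H
  4 × O: no H
  3 × C: 3 H each → 9
  3 × C: 2 H each → 6
  3 × C: no H
  2 × O: 1 H each → 2
  1 × Br: no H
  1 × C: 1 H
  1 × Cl: no H
  Total hydrogens = 18.

18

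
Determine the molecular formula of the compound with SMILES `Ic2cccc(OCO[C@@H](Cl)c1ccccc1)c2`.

Heavy atoms from the SMILES: 14 C, 1 Cl, 1 I, 2 O.
Implicit hydrogens by atom environment:
  9 × C (aromatic): 1 H each → 9
  3 × C (aromatic): no H
  2 × O: no H
  1 × C: 2 H
  1 × C: 1 H
  1 × Cl: no H
  1 × I: no H
  Total hydrogens = 12.
Molecular formula: C14H12ClIO2

C14H12ClIO2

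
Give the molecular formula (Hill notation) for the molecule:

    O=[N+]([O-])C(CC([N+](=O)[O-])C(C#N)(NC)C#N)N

Heavy atoms from the SMILES: 7 C, 6 N, 4 O.
Implicit hydrogens by atom environment:
  3 × C: no H
  2 × C: 1 H each → 2
  2 × N: no H
  2 × N (charge +1): no H
  2 × O: no H
  2 × O (charge -1): no H
  1 × C: 3 H
  1 × C: 2 H
  1 × N: 2 H
  1 × N: 1 H
  Total hydrogens = 10.
Molecular formula: C7H10N6O4

C7H10N6O4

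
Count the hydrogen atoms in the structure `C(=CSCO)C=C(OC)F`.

9

Hydrogens are implicit in SMILES; fill each atom to its normal valence:
  3 × C: 1 H each → 3
  1 × C: 3 H
  1 × C: 2 H
  1 × C: no H
  1 × F: no H
  1 × O: 1 H
  1 × O: no H
  1 × S: no H
  Total hydrogens = 9.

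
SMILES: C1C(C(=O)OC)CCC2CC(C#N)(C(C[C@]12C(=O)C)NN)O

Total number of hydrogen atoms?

23

Hydrogens are implicit in SMILES; fill each atom to its normal valence:
  5 × C: 2 H each → 10
  5 × C: no H
  3 × C: 1 H each → 3
  3 × O: no H
  2 × C: 3 H each → 6
  1 × N: 2 H
  1 × N: 1 H
  1 × N: no H
  1 × O: 1 H
  Total hydrogens = 23.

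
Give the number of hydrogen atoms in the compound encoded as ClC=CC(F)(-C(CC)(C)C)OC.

16

Hydrogens are implicit in SMILES; fill each atom to its normal valence:
  4 × C: 3 H each → 12
  2 × C: 1 H each → 2
  2 × C: no H
  1 × C: 2 H
  1 × Cl: no H
  1 × F: no H
  1 × O: no H
  Total hydrogens = 16.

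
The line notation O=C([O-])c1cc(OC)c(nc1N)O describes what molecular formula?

C7H7N2O4-

Heavy atoms from the SMILES: 7 C, 2 N, 4 O.
Implicit hydrogens by atom environment:
  4 × C (aromatic): no H
  2 × O: no H
  1 × C: 3 H
  1 × C (aromatic): 1 H
  1 × C: no H
  1 × N: 2 H
  1 × N (aromatic): no H
  1 × O: 1 H
  1 × O (charge -1): no H
  Total hydrogens = 7.
Net charge -1.
Molecular formula: C7H7N2O4-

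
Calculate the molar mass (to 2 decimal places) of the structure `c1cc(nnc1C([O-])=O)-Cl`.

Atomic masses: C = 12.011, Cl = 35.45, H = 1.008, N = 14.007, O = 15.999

Molecular formula: C5H2ClN2O2-.
M = 5×12.011 + 1×35.45 + 2×1.008 + 2×14.007 + 2×15.999 = 157.53 g/mol.

157.53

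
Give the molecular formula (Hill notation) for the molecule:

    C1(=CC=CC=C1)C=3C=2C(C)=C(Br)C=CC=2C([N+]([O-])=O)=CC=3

Heavy atoms from the SMILES: 1 Br, 17 C, 1 N, 2 O.
Implicit hydrogens by atom environment:
  9 × C (aromatic): 1 H each → 9
  7 × C (aromatic): no H
  1 × Br: no H
  1 × C: 3 H
  1 × N (charge +1): no H
  1 × O: no H
  1 × O (charge -1): no H
  Total hydrogens = 12.
Molecular formula: C17H12BrNO2

C17H12BrNO2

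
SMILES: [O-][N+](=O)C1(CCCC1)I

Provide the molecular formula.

Heavy atoms from the SMILES: 5 C, 1 I, 1 N, 2 O.
Implicit hydrogens by atom environment:
  4 × C: 2 H each → 8
  1 × C: no H
  1 × I: no H
  1 × N (charge +1): no H
  1 × O: no H
  1 × O (charge -1): no H
  Total hydrogens = 8.
Molecular formula: C5H8INO2

C5H8INO2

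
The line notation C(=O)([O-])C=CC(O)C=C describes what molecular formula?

C6H7O3-

Heavy atoms from the SMILES: 6 C, 3 O.
Implicit hydrogens by atom environment:
  4 × C: 1 H each → 4
  1 × C: 2 H
  1 × C: no H
  1 × O: 1 H
  1 × O: no H
  1 × O (charge -1): no H
  Total hydrogens = 7.
Net charge -1.
Molecular formula: C6H7O3-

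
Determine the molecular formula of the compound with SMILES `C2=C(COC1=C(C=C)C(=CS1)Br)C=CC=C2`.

Heavy atoms from the SMILES: 1 Br, 13 C, 1 O, 1 S.
Implicit hydrogens by atom environment:
  6 × C (aromatic): 1 H each → 6
  4 × C (aromatic): no H
  2 × C: 2 H each → 4
  1 × Br: no H
  1 × C: 1 H
  1 × O: no H
  1 × S (aromatic): no H
  Total hydrogens = 11.
Molecular formula: C13H11BrOS

C13H11BrOS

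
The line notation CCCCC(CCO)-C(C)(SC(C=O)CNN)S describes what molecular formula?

Heavy atoms from the SMILES: 12 C, 2 N, 2 O, 2 S.
Implicit hydrogens by atom environment:
  6 × C: 2 H each → 12
  3 × C: 1 H each → 3
  2 × C: 3 H each → 6
  1 × C: no H
  1 × N: 2 H
  1 × N: 1 H
  1 × O: 1 H
  1 × O: no H
  1 × S: 1 H
  1 × S: no H
  Total hydrogens = 26.
Molecular formula: C12H26N2O2S2

C12H26N2O2S2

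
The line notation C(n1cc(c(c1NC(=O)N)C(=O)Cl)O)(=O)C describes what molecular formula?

Heavy atoms from the SMILES: 8 C, 1 Cl, 3 N, 4 O.
Implicit hydrogens by atom environment:
  3 × C (aromatic): no H
  3 × C: no H
  3 × O: no H
  1 × C: 3 H
  1 × C (aromatic): 1 H
  1 × Cl: no H
  1 × N: 2 H
  1 × N: 1 H
  1 × N (aromatic): no H
  1 × O: 1 H
  Total hydrogens = 8.
Molecular formula: C8H8ClN3O4

C8H8ClN3O4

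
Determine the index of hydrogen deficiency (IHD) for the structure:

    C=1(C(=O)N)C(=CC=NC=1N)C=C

Molecular formula from the SMILES: C8H9N3O.
DoU = (2C + 2 + N − H − X)/2 = (2·8 + 2 + 3 − 9 − 0)/2 = 12/2 = 6.
(Structurally: 1 ring(s) + 5 π bond(s) = 6.)

6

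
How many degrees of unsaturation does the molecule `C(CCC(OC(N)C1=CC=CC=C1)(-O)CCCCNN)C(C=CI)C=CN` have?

Molecular formula from the SMILES: C20H33IN4O2.
DoU = (2C + 2 + N − H − X)/2 = (2·20 + 2 + 4 − 33 − 1)/2 = 12/2 = 6.
(Structurally: 1 ring(s) + 5 π bond(s) = 6.)

6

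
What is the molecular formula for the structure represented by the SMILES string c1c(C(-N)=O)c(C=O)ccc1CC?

Heavy atoms from the SMILES: 10 C, 1 N, 2 O.
Implicit hydrogens by atom environment:
  3 × C (aromatic): 1 H each → 3
  3 × C (aromatic): no H
  2 × O: no H
  1 × C: 3 H
  1 × C: 2 H
  1 × C: 1 H
  1 × C: no H
  1 × N: 2 H
  Total hydrogens = 11.
Molecular formula: C10H11NO2

C10H11NO2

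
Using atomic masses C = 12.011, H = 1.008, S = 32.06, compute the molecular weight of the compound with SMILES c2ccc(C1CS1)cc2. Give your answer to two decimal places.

136.21

Molecular formula: C8H8S.
M = 8×12.011 + 8×1.008 + 1×32.06 = 136.21 g/mol.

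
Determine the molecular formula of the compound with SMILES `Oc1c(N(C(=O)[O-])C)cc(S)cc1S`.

Heavy atoms from the SMILES: 8 C, 1 N, 3 O, 2 S.
Implicit hydrogens by atom environment:
  4 × C (aromatic): no H
  2 × C (aromatic): 1 H each → 2
  2 × S: 1 H each → 2
  1 × C: 3 H
  1 × C: no H
  1 × N: no H
  1 × O: 1 H
  1 × O: no H
  1 × O (charge -1): no H
  Total hydrogens = 8.
Net charge -1.
Molecular formula: C8H8NO3S2-

C8H8NO3S2-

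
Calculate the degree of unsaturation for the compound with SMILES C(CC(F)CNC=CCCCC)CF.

1

Molecular formula from the SMILES: C11H21F2N.
DoU = (2C + 2 + N − H − X)/2 = (2·11 + 2 + 1 − 21 − 2)/2 = 2/2 = 1.
(Structurally: 0 ring(s) + 1 π bond(s) = 1.)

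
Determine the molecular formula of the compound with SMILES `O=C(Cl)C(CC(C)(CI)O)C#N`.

C7H9ClINO2

Heavy atoms from the SMILES: 7 C, 1 Cl, 1 I, 1 N, 2 O.
Implicit hydrogens by atom environment:
  3 × C: no H
  2 × C: 2 H each → 4
  1 × C: 3 H
  1 × C: 1 H
  1 × Cl: no H
  1 × I: no H
  1 × N: no H
  1 × O: 1 H
  1 × O: no H
  Total hydrogens = 9.
Molecular formula: C7H9ClINO2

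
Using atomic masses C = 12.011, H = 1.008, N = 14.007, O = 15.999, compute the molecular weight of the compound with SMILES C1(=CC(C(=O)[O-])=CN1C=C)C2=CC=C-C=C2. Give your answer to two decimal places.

212.23

Molecular formula: C13H10NO2-.
M = 13×12.011 + 10×1.008 + 1×14.007 + 2×15.999 = 212.23 g/mol.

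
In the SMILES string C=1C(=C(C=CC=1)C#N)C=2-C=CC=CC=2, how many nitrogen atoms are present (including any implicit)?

1

The symbol for nitrogen appears 1 time in the SMILES.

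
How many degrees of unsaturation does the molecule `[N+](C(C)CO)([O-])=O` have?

Molecular formula from the SMILES: C3H7NO3.
DoU = (2C + 2 + N − H − X)/2 = (2·3 + 2 + 1 − 7 − 0)/2 = 2/2 = 1.
(Structurally: 0 ring(s) + 1 π bond(s) = 1.)

1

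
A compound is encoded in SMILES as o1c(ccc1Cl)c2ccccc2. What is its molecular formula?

C10H7ClO

Heavy atoms from the SMILES: 10 C, 1 Cl, 1 O.
Implicit hydrogens by atom environment:
  7 × C (aromatic): 1 H each → 7
  3 × C (aromatic): no H
  1 × Cl: no H
  1 × O (aromatic): no H
  Total hydrogens = 7.
Molecular formula: C10H7ClO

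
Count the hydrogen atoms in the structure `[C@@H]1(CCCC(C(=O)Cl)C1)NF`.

Hydrogens are implicit in SMILES; fill each atom to its normal valence:
  4 × C: 2 H each → 8
  2 × C: 1 H each → 2
  1 × C: no H
  1 × Cl: no H
  1 × F: no H
  1 × N: 1 H
  1 × O: no H
  Total hydrogens = 11.

11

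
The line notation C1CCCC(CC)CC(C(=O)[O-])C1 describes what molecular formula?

C11H19O2-

Heavy atoms from the SMILES: 11 C, 2 O.
Implicit hydrogens by atom environment:
  7 × C: 2 H each → 14
  2 × C: 1 H each → 2
  1 × C: 3 H
  1 × C: no H
  1 × O: no H
  1 × O (charge -1): no H
  Total hydrogens = 19.
Net charge -1.
Molecular formula: C11H19O2-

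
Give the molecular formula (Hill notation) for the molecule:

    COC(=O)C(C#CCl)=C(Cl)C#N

Heavy atoms from the SMILES: 7 C, 2 Cl, 1 N, 2 O.
Implicit hydrogens by atom environment:
  6 × C: no H
  2 × Cl: no H
  2 × O: no H
  1 × C: 3 H
  1 × N: no H
  Total hydrogens = 3.
Molecular formula: C7H3Cl2NO2

C7H3Cl2NO2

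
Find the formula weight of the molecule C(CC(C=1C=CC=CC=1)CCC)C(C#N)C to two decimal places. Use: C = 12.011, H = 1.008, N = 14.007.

215.34

Molecular formula: C15H21N.
M = 15×12.011 + 21×1.008 + 1×14.007 = 215.34 g/mol.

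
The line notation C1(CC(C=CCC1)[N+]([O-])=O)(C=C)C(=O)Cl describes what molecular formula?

Heavy atoms from the SMILES: 10 C, 1 Cl, 1 N, 3 O.
Implicit hydrogens by atom environment:
  4 × C: 2 H each → 8
  4 × C: 1 H each → 4
  2 × C: no H
  2 × O: no H
  1 × Cl: no H
  1 × N (charge +1): no H
  1 × O (charge -1): no H
  Total hydrogens = 12.
Molecular formula: C10H12ClNO3

C10H12ClNO3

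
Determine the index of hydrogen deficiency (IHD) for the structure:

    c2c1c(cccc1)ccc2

7

Molecular formula from the SMILES: C10H8.
DoU = (2C + 2 + N − H − X)/2 = (2·10 + 2 + 0 − 8 − 0)/2 = 14/2 = 7.
(Structurally: 2 ring(s) + 5 π bond(s) = 7.)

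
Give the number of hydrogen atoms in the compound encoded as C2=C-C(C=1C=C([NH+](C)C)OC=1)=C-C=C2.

14

Hydrogens are implicit in SMILES; fill each atom to its normal valence:
  7 × C (aromatic): 1 H each → 7
  3 × C (aromatic): no H
  2 × C: 3 H each → 6
  1 × N (charge +1): 1 H
  1 × O (aromatic): no H
  Total hydrogens = 14.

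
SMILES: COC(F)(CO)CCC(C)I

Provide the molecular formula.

C7H14FIO2

Heavy atoms from the SMILES: 7 C, 1 F, 1 I, 2 O.
Implicit hydrogens by atom environment:
  3 × C: 2 H each → 6
  2 × C: 3 H each → 6
  1 × C: 1 H
  1 × C: no H
  1 × F: no H
  1 × I: no H
  1 × O: 1 H
  1 × O: no H
  Total hydrogens = 14.
Molecular formula: C7H14FIO2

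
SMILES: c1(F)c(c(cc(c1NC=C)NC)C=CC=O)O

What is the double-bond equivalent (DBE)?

Molecular formula from the SMILES: C12H13FN2O2.
DoU = (2C + 2 + N − H − X)/2 = (2·12 + 2 + 2 − 13 − 1)/2 = 14/2 = 7.
(Structurally: 1 ring(s) + 6 π bond(s) = 7.)

7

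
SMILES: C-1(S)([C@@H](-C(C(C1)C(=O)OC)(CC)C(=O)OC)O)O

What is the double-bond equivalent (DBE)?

3

Molecular formula from the SMILES: C11H18O6S.
DoU = (2C + 2 + N − H − X)/2 = (2·11 + 2 + 0 − 18 − 0)/2 = 6/2 = 3.
(Structurally: 1 ring(s) + 2 π bond(s) = 3.)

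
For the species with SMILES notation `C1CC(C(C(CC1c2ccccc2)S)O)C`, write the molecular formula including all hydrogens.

Heavy atoms from the SMILES: 14 C, 1 O, 1 S.
Implicit hydrogens by atom environment:
  5 × C (aromatic): 1 H each → 5
  4 × C: 1 H each → 4
  3 × C: 2 H each → 6
  1 × C: 3 H
  1 × C (aromatic): no H
  1 × O: 1 H
  1 × S: 1 H
  Total hydrogens = 20.
Molecular formula: C14H20OS

C14H20OS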